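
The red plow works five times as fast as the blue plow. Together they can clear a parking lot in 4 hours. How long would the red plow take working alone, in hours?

Let the blue plow's rate be r; then the red plow's rate is 5r, so together (5 + 1)r = 6r = 1/4.
Thus r = 1/24 per hour.
The blue plow alone: 24 hours; the red plow alone: 24/5 hours.

24/5 hours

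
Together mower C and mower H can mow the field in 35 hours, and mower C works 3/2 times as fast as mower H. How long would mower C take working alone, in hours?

Let mower H's rate be r; then mower C's rate is (3/2)r, so together (3/2 + 1)r = (5/2)r = 1/35.
Thus r = 2/175 per hour.
Mower H alone: 175/2 hours; mower C alone: 175/3 hours.

175/3 hours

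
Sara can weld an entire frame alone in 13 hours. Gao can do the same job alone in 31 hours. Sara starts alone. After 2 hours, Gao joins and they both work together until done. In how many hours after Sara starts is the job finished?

39/4 hours

In the first 2 hours Sara alone does 2/13 of the job, leaving 11/13.
Once everyone is working, combined rate: 1/13 + 1/31 = (31 + 13)/403 = 44/403 per hour.
Remaining 11/13 at 44/403 per hour takes 31/4 hours.
Total from the start = 2 + 31/4 = 39/4 hours.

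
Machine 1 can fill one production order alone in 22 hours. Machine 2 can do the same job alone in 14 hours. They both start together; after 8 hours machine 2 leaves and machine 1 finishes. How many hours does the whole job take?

In the first 8 hours the combined rate is 9/77, so 72/77 of the job is done, leaving 5/77.
After machine 2 leaves the rate is 1/22 per hour; the remaining 5/77 takes 10/7 hours.
Total = 8 + 10/7 = 66/7 hours.

66/7 hours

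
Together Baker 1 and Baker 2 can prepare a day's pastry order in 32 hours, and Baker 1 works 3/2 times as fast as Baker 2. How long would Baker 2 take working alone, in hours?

80 hours

Let Baker 2's rate be r; then Baker 1's rate is (3/2)r, so together (3/2 + 1)r = (5/2)r = 1/32.
Thus r = 1/80 per hour.
Baker 2 alone: 80 hours; Baker 1 alone: 160/3 hours.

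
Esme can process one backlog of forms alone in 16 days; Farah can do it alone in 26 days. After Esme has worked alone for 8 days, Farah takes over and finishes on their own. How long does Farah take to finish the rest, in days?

13 days

In 8 days Esme does 8/16 = 1/2 of the job, leaving 1/2.
Farah works at 1/26 per day, so finishing takes 1/2 ÷ 1/26 = 13 days.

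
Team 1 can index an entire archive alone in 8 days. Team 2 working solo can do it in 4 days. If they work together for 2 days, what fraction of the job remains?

Combined rate: 1/8 + 1/4 = (1 + 2)/8 = 3/8 per day.
In 2 days they complete 2·3/8 = 3/4 of the job.
So 1/4 remains.

1/4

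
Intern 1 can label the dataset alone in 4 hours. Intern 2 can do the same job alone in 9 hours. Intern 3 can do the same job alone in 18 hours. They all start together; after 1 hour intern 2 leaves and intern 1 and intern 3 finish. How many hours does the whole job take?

32/11 hours

In the first 1 hour the combined rate is 5/12, so 5/12 of the job is done, leaving 7/12.
After intern 2 leaves the rate is 11/36 per hour; the remaining 7/12 takes 21/11 hours.
Total = 1 + 21/11 = 32/11 hours.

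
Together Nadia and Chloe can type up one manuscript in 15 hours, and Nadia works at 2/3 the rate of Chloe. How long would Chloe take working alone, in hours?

Let Chloe's rate be r; then Nadia's rate is (2/3)r, so together (2/3 + 1)r = (5/3)r = 1/15.
Thus r = 1/25 per hour.
Chloe alone: 25 hours; Nadia alone: 75/2 hours.

25 hours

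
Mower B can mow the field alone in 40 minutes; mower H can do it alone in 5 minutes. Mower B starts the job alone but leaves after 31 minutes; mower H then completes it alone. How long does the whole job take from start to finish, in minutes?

257/8 minutes

In 31 minutes mower B does 31/40 of the job, leaving 9/40.
Mower H works at 1/5 per minute, so finishing takes 9/40 ÷ 1/5 = 9/8 minutes.
Total time = 31 + 9/8 = 257/8 minutes.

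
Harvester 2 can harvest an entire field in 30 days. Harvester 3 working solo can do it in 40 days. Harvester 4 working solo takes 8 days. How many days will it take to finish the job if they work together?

Combined rate: 1/30 + 1/40 + 1/8 = (4 + 3 + 15)/120 = 22/120 = 11/60 per day.
Time = 1 ÷ (11/60) = 60/11 days.

60/11 days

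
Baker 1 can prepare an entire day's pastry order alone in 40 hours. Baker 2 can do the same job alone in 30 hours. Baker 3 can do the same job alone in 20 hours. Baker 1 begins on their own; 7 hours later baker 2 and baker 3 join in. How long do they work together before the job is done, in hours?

In the first 7 hours baker 1 alone does 7/40 of the job, leaving 33/40.
Once everyone is working, combined rate: 1/40 + 1/30 + 1/20 = (3 + 4 + 6)/120 = 13/120 per hour.
Remaining 33/40 at 13/120 per hour takes 99/13 hours.

99/13 hours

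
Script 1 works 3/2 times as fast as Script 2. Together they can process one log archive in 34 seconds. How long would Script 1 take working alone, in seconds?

Let Script 2's rate be r; then Script 1's rate is (3/2)r, so together (3/2 + 1)r = (5/2)r = 1/34.
Thus r = 1/85 per second.
Script 2 alone: 85 seconds; Script 1 alone: 170/3 seconds.

170/3 seconds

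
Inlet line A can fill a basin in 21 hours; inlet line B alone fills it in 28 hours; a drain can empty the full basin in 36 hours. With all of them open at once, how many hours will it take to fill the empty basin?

18 hours

Net rate = 1/21 + 1/28 − 1/36 = (12 + 9 − 7)/252 = 14/252 = 1/18 per hour.
Filling time = 1 ÷ (1/18) = 18 hours.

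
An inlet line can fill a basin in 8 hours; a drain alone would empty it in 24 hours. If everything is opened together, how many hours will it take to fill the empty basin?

12 hours

Net rate = 1/8 − 1/24 = (3 − 1)/24 = 2/24 = 1/12 per hour.
Filling time = 1 ÷ (1/12) = 12 hours.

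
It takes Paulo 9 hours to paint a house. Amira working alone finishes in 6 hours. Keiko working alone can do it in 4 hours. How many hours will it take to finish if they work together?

36/19 hours

Combined rate: 1/9 + 1/6 + 1/4 = (4 + 6 + 9)/36 = 19/36 per hour.
Time = 1 ÷ (19/36) = 36/19 hours.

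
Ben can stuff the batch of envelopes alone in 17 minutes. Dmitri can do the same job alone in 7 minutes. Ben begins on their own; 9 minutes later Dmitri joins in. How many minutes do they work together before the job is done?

7/3 minutes

In the first 9 minutes Ben alone does 9/17 of the job, leaving 8/17.
Once everyone is working, combined rate: 1/17 + 1/7 = (7 + 17)/119 = 24/119 per minute.
Remaining 8/17 at 24/119 per minute takes 7/3 minutes.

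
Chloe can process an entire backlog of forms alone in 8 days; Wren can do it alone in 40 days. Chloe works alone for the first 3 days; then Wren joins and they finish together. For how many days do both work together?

In 3 days Chloe does 3/8 of the job, leaving 5/8.
Chloe and Wren together work at 3/20 per day, so finishing takes 5/8 ÷ 3/20 = 25/6 days.

25/6 days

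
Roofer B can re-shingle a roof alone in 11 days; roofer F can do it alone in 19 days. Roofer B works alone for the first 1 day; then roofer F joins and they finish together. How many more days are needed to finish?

In 1 day roofer B does 1/11 of the job, leaving 10/11.
Roofer B and roofer F together work at 30/209 per day, so finishing takes 10/11 ÷ 30/209 = 19/3 days.

19/3 days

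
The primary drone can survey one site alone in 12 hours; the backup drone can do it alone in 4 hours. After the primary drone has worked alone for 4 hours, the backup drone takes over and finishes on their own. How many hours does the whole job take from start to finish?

20/3 hours

In 4 hours the primary drone does 4/12 = 1/3 of the job, leaving 2/3.
The backup drone works at 1/4 per hour, so finishing takes 2/3 ÷ 1/4 = 8/3 hours.
Total time = 4 + 8/3 = 20/3 hours.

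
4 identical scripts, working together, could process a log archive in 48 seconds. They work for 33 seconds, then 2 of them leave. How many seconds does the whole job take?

63 seconds

One script does 1/192 of the job per second.
After 33 seconds with 4 scripts, 11/16 is done (5/16 left).
With 2 scripts the rate is 2/192 = 1/96, so the rest takes 5/16 ÷ 1/96 = 30 seconds.
Total = 33 + 30 = 63 seconds.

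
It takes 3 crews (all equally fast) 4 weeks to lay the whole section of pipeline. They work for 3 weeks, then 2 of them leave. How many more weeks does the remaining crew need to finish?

3 weeks

One crew does 1/12 of the job per week.
After 3 weeks with 3 crews, 3/4 is done (1/4 left).
With 1 crew the rate is 1/12, so the rest takes 1/4 ÷ 1/12 = 3 weeks.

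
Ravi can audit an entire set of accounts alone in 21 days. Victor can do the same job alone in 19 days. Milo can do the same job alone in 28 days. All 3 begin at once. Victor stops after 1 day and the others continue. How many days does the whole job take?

216/19 days

In the first 1 day the combined rate is 31/228, so 31/228 of the job is done, leaving 197/228.
After Victor leaves the rate is 1/12 per day; the remaining 197/228 takes 197/19 days.
Total = 1 + 197/19 = 216/19 days.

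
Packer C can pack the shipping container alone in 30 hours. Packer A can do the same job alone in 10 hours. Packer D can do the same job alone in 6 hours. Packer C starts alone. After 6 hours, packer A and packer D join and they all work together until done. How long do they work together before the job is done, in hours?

8/3 hours

In the first 6 hours packer C alone does 6/30 = 1/5 of the job, leaving 4/5.
Once everyone is working, combined rate: 1/30 + 1/10 + 1/6 = (1 + 3 + 5)/30 = 9/30 = 3/10 per hour.
Remaining 4/5 at 3/10 per hour takes 8/3 hours.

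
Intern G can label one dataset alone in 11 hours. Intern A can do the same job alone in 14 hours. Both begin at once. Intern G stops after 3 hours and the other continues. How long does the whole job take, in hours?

112/11 hours

In the first 3 hours the combined rate is 25/154, so 75/154 of the job is done, leaving 79/154.
After intern G leaves the rate is 1/14 per hour; the remaining 79/154 takes 79/11 hours.
Total = 3 + 79/11 = 112/11 hours.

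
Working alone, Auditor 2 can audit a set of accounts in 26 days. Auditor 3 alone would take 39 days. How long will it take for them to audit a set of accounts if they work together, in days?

78/5 days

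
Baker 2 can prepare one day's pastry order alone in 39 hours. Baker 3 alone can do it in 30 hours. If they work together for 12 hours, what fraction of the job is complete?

46/65

Combined rate: 1/39 + 1/30 = (10 + 13)/390 = 23/390 per hour.
In 12 hours they complete 12·23/390 = 46/65 of the job.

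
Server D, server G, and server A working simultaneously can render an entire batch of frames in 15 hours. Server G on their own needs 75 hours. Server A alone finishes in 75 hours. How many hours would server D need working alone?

25 hours

Combined rate is 1/15 per hour.
Known contribution: 1/75 + 1/75 = (1 + 1)/75 = 2/75 per hour.
So server D's rate is 1/15 − 2/75 = 1/25, meaning 25 hours alone.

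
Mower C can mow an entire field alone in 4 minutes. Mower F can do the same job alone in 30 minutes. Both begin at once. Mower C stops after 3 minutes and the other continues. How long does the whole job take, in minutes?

In the first 3 minutes the combined rate is 17/60, so 17/20 of the job is done, leaving 3/20.
After mower C leaves the rate is 1/30 per minute; the remaining 3/20 takes 9/2 minutes.
Total = 3 + 9/2 = 15/2 minutes.

15/2 minutes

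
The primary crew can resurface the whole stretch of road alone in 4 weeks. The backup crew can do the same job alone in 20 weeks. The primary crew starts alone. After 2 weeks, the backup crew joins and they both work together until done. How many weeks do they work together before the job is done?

In the first 2 weeks the primary crew alone does 2/4 = 1/2 of the job, leaving 1/2.
Once everyone is working, combined rate: 1/4 + 1/20 = (5 + 1)/20 = 6/20 = 3/10 per week.
Remaining 1/2 at 3/10 per week takes 5/3 weeks.

5/3 weeks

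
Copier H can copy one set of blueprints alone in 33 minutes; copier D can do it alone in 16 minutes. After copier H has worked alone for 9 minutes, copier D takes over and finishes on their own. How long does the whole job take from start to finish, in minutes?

227/11 minutes

In 9 minutes copier H does 9/33 = 3/11 of the job, leaving 8/11.
Copier D works at 1/16 per minute, so finishing takes 8/11 ÷ 1/16 = 128/11 minutes.
Total time = 9 + 128/11 = 227/11 minutes.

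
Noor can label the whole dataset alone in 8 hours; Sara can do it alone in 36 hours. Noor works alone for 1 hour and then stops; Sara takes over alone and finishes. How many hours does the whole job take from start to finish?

In 1 hour Noor does 1/8 of the job, leaving 7/8.
Sara works at 1/36 per hour, so finishing takes 7/8 ÷ 1/36 = 63/2 hours.
Total time = 1 + 63/2 = 65/2 hours.

65/2 hours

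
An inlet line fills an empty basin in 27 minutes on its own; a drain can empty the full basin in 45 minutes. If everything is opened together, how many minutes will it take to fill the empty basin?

135/2 minutes

Net rate = 1/27 − 1/45 = (5 − 3)/135 = 2/135 per minute.
Filling time = 1 ÷ (2/135) = 135/2 minutes.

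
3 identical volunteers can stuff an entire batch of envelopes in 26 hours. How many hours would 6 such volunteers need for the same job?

Total work is 3·26 = 78 volunteer-hours.
With 6 volunteers: 78/6 = 13 hours.

13 hours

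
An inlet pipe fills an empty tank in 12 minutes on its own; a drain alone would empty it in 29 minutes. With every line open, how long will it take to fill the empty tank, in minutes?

Net rate = 1/12 − 1/29 = (29 − 12)/348 = 17/348 per minute.
Filling time = 1 ÷ (17/348) = 348/17 minutes.

348/17 minutes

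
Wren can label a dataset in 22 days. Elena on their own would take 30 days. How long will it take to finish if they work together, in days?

165/13 days

With two workers the combined time is the product over the sum: 22·30/(22+30) = 660/52 = 165/13 days.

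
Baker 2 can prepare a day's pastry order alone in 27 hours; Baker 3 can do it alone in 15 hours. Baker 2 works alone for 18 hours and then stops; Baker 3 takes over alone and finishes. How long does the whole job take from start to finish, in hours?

In 18 hours Baker 2 does 18/27 = 2/3 of the job, leaving 1/3.
Baker 3 works at 1/15 per hour, so finishing takes 1/3 ÷ 1/15 = 5 hours.
Total time = 18 + 5 = 23 hours.

23 hours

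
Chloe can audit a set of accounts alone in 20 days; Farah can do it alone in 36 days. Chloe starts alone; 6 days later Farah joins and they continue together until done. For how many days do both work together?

9 days

In 6 days Chloe does 6/20 = 3/10 of the job, leaving 7/10.
Chloe and Farah together work at 7/90 per day, so finishing takes 7/10 ÷ 7/90 = 9 days.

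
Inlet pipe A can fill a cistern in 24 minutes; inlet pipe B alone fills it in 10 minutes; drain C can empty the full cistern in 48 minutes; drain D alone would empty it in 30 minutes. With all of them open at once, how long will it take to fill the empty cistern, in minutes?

80/7 minutes

Net rate = 1/24 + 1/10 − 1/48 − 1/30 = (10 + 24 − 5 − 8)/240 = 21/240 = 7/80 per minute.
Filling time = 1 ÷ (7/80) = 80/7 minutes.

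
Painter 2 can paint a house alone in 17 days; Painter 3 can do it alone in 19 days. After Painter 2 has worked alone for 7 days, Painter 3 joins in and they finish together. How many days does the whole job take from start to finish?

In 7 days Painter 2 does 7/17 of the job, leaving 10/17.
Painter 2 and Painter 3 together work at 36/323 per day, so finishing takes 10/17 ÷ 36/323 = 95/18 days.
Total time = 7 + 95/18 = 221/18 days.

221/18 days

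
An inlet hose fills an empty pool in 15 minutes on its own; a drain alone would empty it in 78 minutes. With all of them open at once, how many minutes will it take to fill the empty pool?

Net rate = 1/15 − 1/78 = (26 − 5)/390 = 21/390 = 7/130 per minute.
Filling time = 1 ÷ (7/130) = 130/7 minutes.

130/7 minutes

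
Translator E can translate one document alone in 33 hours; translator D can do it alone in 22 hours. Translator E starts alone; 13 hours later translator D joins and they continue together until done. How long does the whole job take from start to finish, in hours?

21 hours

In 13 hours translator E does 13/33 of the job, leaving 20/33.
Translator E and translator D together work at 5/66 per hour, so finishing takes 20/33 ÷ 5/66 = 8 hours.
Total time = 13 + 8 = 21 hours.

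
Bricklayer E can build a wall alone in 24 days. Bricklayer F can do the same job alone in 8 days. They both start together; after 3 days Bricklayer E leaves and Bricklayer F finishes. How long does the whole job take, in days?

In the first 3 days the combined rate is 1/6, so 1/2 of the job is done, leaving 1/2.
After Bricklayer E leaves the rate is 1/8 per day; the remaining 1/2 takes 4 days.
Total = 3 + 4 = 7 days.

7 days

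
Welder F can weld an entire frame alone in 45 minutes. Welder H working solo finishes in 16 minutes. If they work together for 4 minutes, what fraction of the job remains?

119/180

Combined rate: 1/45 + 1/16 = (16 + 45)/720 = 61/720 per minute.
In 4 minutes they complete 4·61/720 = 61/180 of the job.
So 119/180 remains.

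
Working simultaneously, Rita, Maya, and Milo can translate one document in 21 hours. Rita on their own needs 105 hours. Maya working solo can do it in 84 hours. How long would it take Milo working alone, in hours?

420/11 hours

Combined rate is 1/21 per hour.
Known contribution: 1/105 + 1/84 = (4 + 5)/420 = 9/420 = 3/140 per hour.
So Milo's rate is 1/21 − 3/140 = 11/420, meaning 420/11 hours alone.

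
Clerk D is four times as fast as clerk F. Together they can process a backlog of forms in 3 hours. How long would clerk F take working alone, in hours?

Let clerk F's rate be r; then clerk D's rate is 4r, so together (4 + 1)r = 5r = 1/3.
Thus r = 1/15 per hour.
Clerk F alone: 15 hours; clerk D alone: 15/4 hours.

15 hours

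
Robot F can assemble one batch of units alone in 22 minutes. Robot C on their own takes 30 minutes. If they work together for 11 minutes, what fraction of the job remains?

Combined rate: 1/22 + 1/30 = (15 + 11)/330 = 26/330 = 13/165 per minute.
In 11 minutes they complete 11·13/165 = 13/15 of the job.
So 2/15 remains.

2/15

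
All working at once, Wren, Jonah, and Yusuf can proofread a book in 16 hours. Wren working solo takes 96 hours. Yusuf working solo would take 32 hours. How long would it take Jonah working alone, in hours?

Combined rate is 1/16 per hour.
Known contribution: 1/96 + 1/32 = (1 + 3)/96 = 4/96 = 1/24 per hour.
So Jonah's rate is 1/16 − 1/24 = 1/48, meaning 48 hours alone.

48 hours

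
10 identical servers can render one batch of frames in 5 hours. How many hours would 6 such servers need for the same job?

25/3 hours

Total work is 10·5 = 50 server-hours.
With 6 servers: 50/6 = 25/3 hours.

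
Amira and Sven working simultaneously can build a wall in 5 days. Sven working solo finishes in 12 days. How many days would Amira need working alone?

60/7 days

Combined rate is 1/5 per day.
Known contribution: 1/12 per day.
So Amira's rate is 1/5 − 1/12 = 7/60, meaning 60/7 days alone.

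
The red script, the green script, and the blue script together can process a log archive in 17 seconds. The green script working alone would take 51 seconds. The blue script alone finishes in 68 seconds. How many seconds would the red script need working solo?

204/5 seconds

Combined rate is 1/17 per second.
Known contribution: 1/51 + 1/68 = (4 + 3)/204 = 7/204 per second.
So the red script's rate is 1/17 − 7/204 = 5/204, meaning 204/5 seconds alone.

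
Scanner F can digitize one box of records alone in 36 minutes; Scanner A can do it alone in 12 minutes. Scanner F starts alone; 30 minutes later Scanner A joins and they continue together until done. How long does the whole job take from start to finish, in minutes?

63/2 minutes

In 30 minutes Scanner F does 30/36 = 5/6 of the job, leaving 1/6.
Scanner F and Scanner A together work at 1/9 per minute, so finishing takes 1/6 ÷ 1/9 = 3/2 minutes.
Total time = 30 + 3/2 = 63/2 minutes.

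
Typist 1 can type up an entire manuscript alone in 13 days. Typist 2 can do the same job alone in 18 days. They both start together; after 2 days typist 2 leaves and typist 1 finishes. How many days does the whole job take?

104/9 days

In the first 2 days the combined rate is 31/234, so 31/117 of the job is done, leaving 86/117.
After typist 2 leaves the rate is 1/13 per day; the remaining 86/117 takes 86/9 days.
Total = 2 + 86/9 = 104/9 days.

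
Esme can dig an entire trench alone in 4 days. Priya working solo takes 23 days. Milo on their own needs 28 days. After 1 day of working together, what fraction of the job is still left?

108/161

Combined rate: 1/4 + 1/23 + 1/28 = (161 + 28 + 23)/644 = 212/644 = 53/161 per day.
In 1 day they complete 1·53/161 = 53/161 of the job.
So 108/161 remains.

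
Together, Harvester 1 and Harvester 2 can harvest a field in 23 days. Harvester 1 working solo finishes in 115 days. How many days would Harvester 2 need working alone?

115/4 days

Combined rate is 1/23 per day.
Known contribution: 1/115 per day.
So Harvester 2's rate is 1/23 − 1/115 = 4/115, meaning 115/4 days alone.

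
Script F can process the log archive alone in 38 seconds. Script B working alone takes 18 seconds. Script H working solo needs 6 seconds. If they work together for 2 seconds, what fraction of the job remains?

Combined rate: 1/38 + 1/18 + 1/6 = (9 + 19 + 57)/342 = 85/342 per second.
In 2 seconds they complete 2·85/342 = 85/171 of the job.
So 86/171 remains.

86/171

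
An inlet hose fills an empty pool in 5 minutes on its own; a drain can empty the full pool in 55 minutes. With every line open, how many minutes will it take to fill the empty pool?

11/2 minutes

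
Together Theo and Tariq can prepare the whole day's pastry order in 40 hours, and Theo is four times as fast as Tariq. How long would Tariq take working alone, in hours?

200 hours

Let Tariq's rate be r; then Theo's rate is 4r, so together (4 + 1)r = 5r = 1/40.
Thus r = 1/200 per hour.
Tariq alone: 200 hours; Theo alone: 50 hours.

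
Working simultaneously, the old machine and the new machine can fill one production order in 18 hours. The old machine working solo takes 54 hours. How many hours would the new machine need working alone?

27 hours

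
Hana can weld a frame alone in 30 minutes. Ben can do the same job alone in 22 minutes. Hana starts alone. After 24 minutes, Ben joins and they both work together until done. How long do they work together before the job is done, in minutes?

33/13 minutes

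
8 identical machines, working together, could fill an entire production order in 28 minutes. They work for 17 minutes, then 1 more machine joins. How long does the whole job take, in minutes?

One machine does 1/224 of the job per minute.
After 17 minutes with 8 machines, 17/28 is done (11/28 left).
With 9 machines the rate is 9/224, so the rest takes 11/28 ÷ 9/224 = 88/9 minutes.
Total = 17 + 88/9 = 241/9 minutes.

241/9 minutes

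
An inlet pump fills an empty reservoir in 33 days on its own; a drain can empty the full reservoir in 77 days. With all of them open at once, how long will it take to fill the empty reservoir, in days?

Net rate = 1/33 − 1/77 = (7 − 3)/231 = 4/231 per day.
Filling time = 1 ÷ (4/231) = 231/4 days.

231/4 days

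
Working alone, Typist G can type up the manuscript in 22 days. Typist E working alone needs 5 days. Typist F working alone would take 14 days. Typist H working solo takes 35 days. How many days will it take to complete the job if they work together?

55/19 days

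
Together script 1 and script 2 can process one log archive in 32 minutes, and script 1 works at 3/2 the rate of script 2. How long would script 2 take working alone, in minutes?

Let script 2's rate be r; then script 1's rate is (3/2)r, so together (3/2 + 1)r = (5/2)r = 1/32.
Thus r = 1/80 per minute.
Script 2 alone: 80 minutes; script 1 alone: 160/3 minutes.

80 minutes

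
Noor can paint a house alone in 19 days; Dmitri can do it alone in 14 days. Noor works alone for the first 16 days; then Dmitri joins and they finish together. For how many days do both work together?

In 16 days Noor does 16/19 of the job, leaving 3/19.
Noor and Dmitri together work at 33/266 per day, so finishing takes 3/19 ÷ 33/266 = 14/11 days.

14/11 days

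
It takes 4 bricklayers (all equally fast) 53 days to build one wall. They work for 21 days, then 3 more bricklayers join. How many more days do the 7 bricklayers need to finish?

128/7 days

One bricklayer does 1/212 of the job per day.
After 21 days with 4 bricklayers, 21/53 is done (32/53 left).
With 7 bricklayers the rate is 7/212, so the rest takes 32/53 ÷ 7/212 = 128/7 days.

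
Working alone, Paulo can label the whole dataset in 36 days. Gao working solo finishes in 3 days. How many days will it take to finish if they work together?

36/13 days

Combined rate: 1/36 + 1/3 = (1 + 12)/36 = 13/36 per day.
Time = 1 ÷ (13/36) = 36/13 days.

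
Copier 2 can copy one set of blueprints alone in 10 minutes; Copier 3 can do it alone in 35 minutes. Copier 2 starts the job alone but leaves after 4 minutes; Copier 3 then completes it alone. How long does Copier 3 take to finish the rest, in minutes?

21 minutes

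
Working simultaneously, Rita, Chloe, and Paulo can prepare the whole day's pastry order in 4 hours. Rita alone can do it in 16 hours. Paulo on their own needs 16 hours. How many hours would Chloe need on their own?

8 hours

Combined rate is 1/4 per hour.
Known contribution: 1/16 + 1/16 = (1 + 1)/16 = 2/16 = 1/8 per hour.
So Chloe's rate is 1/4 − 1/8 = 1/8, meaning 8 hours alone.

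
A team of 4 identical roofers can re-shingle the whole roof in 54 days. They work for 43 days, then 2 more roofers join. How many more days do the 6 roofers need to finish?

22/3 days

One roofer does 1/216 of the job per day.
After 43 days with 4 roofers, 43/54 is done (11/54 left).
With 6 roofers the rate is 6/216 = 1/36, so the rest takes 11/54 ÷ 1/36 = 22/3 days.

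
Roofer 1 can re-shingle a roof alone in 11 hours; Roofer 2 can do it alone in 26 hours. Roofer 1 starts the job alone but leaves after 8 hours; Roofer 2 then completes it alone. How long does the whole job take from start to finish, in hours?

166/11 hours

In 8 hours Roofer 1 does 8/11 of the job, leaving 3/11.
Roofer 2 works at 1/26 per hour, so finishing takes 3/11 ÷ 1/26 = 78/11 hours.
Total time = 8 + 78/11 = 166/11 hours.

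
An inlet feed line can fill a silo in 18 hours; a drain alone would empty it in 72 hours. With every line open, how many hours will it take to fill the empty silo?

Net rate = 1/18 − 1/72 = (4 − 1)/72 = 3/72 = 1/24 per hour.
Filling time = 1 ÷ (1/24) = 24 hours.

24 hours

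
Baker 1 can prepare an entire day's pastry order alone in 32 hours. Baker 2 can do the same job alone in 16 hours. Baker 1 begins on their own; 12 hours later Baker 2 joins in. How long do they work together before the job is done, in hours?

20/3 hours

In the first 12 hours Baker 1 alone does 12/32 = 3/8 of the job, leaving 5/8.
Once everyone is working, combined rate: 1/32 + 1/16 = (1 + 2)/32 = 3/32 per hour.
Remaining 5/8 at 3/32 per hour takes 20/3 hours.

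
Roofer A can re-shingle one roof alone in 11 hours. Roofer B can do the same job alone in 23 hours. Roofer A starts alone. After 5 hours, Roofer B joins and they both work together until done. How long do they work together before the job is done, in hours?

69/17 hours

In the first 5 hours Roofer A alone does 5/11 of the job, leaving 6/11.
Once everyone is working, combined rate: 1/11 + 1/23 = (23 + 11)/253 = 34/253 per hour.
Remaining 6/11 at 34/253 per hour takes 69/17 hours.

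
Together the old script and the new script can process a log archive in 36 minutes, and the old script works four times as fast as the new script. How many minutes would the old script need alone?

Let the new script's rate be r; then the old script's rate is 4r, so together (4 + 1)r = 5r = 1/36.
Thus r = 1/180 per minute.
The new script alone: 180 minutes; the old script alone: 45 minutes.

45 minutes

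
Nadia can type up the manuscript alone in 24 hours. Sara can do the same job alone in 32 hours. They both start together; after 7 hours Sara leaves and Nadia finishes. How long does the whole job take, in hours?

In the first 7 hours the combined rate is 7/96, so 49/96 of the job is done, leaving 47/96.
After Sara leaves the rate is 1/24 per hour; the remaining 47/96 takes 47/4 hours.
Total = 7 + 47/4 = 75/4 hours.

75/4 hours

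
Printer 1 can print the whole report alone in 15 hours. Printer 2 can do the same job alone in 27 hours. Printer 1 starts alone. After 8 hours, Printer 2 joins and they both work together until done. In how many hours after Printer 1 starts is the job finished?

In the first 8 hours Printer 1 alone does 8/15 of the job, leaving 7/15.
Once everyone is working, combined rate: 1/15 + 1/27 = (9 + 5)/135 = 14/135 per hour.
Remaining 7/15 at 14/135 per hour takes 9/2 hours.
Total from the start = 8 + 9/2 = 25/2 hours.

25/2 hours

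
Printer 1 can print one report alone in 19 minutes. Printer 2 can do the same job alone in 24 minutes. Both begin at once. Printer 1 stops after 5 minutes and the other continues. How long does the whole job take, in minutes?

336/19 minutes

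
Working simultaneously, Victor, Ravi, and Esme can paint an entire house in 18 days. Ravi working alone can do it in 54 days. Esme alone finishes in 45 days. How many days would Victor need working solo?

Combined rate is 1/18 per day.
Known contribution: 1/54 + 1/45 = (5 + 6)/270 = 11/270 per day.
So Victor's rate is 1/18 − 11/270 = 2/135, meaning 135/2 days alone.

135/2 days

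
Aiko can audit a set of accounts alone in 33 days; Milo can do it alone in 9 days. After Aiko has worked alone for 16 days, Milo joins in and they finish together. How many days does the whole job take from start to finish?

In 16 days Aiko does 16/33 of the job, leaving 17/33.
Aiko and Milo together work at 14/99 per day, so finishing takes 17/33 ÷ 14/99 = 51/14 days.
Total time = 16 + 51/14 = 275/14 days.

275/14 days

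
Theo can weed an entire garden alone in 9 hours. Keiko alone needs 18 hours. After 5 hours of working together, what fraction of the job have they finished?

Combined rate: 1/9 + 1/18 = (2 + 1)/18 = 3/18 = 1/6 per hour.
In 5 hours they complete 5·1/6 = 5/6 of the job.

5/6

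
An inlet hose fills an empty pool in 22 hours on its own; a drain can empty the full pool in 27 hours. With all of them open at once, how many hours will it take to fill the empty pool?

Net rate = 1/22 − 1/27 = (27 − 22)/594 = 5/594 per hour.
Filling time = 1 ÷ (5/594) = 594/5 hours.

594/5 hours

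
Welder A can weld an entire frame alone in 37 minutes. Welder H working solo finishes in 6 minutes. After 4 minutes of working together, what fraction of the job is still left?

25/111

Combined rate: 1/37 + 1/6 = (6 + 37)/222 = 43/222 per minute.
In 4 minutes they complete 4·43/222 = 86/111 of the job.
So 25/111 remains.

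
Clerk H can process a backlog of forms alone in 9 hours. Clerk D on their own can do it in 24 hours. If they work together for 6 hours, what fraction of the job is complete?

Combined rate: 1/9 + 1/24 = (8 + 3)/72 = 11/72 per hour.
In 6 hours they complete 6·11/72 = 11/12 of the job.

11/12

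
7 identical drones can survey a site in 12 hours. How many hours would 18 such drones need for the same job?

Total work is 7·12 = 84 drone-hours.
With 18 drones: 84/18 = 14/3 hours.

14/3 hours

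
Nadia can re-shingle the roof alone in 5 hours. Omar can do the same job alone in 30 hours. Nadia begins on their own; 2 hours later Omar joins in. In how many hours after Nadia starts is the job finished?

32/7 hours

In the first 2 hours Nadia alone does 2/5 of the job, leaving 3/5.
Once everyone is working, combined rate: 1/5 + 1/30 = (6 + 1)/30 = 7/30 per hour.
Remaining 3/5 at 7/30 per hour takes 18/7 hours.
Total from the start = 2 + 18/7 = 32/7 hours.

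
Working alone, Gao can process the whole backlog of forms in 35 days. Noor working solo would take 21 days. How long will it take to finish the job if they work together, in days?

105/8 days

With two workers the combined time is the product over the sum: 35·21/(35+21) = 735/56 = 105/8 days.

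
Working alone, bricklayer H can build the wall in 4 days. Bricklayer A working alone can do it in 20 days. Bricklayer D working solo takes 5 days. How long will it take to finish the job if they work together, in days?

Combined rate: 1/4 + 1/20 + 1/5 = (5 + 1 + 4)/20 = 10/20 = 1/2 per day.
Time = 1 ÷ (1/2) = 2 days.

2 days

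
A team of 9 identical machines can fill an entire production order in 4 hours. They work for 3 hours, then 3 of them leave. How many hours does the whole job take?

One machine does 1/36 of the job per hour.
After 3 hours with 9 machines, 3/4 is done (1/4 left).
With 6 machines the rate is 6/36 = 1/6, so the rest takes 1/4 ÷ 1/6 = 3/2 hours.
Total = 3 + 3/2 = 9/2 hours.

9/2 hours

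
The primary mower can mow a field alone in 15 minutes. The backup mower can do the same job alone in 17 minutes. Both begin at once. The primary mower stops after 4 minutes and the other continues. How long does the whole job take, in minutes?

In the first 4 minutes the combined rate is 32/255, so 128/255 of the job is done, leaving 127/255.
After the primary mower leaves the rate is 1/17 per minute; the remaining 127/255 takes 127/15 minutes.
Total = 4 + 127/15 = 187/15 minutes.

187/15 minutes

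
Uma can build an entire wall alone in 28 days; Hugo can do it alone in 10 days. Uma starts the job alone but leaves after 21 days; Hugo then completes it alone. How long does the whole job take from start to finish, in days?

47/2 days

In 21 days Uma does 21/28 = 3/4 of the job, leaving 1/4.
Hugo works at 1/10 per day, so finishing takes 1/4 ÷ 1/10 = 5/2 days.
Total time = 21 + 5/2 = 47/2 days.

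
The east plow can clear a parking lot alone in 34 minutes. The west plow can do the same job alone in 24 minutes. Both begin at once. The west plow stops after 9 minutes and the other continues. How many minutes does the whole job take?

In the first 9 minutes the combined rate is 29/408, so 87/136 of the job is done, leaving 49/136.
After the west plow leaves the rate is 1/34 per minute; the remaining 49/136 takes 49/4 minutes.
Total = 9 + 49/4 = 85/4 minutes.

85/4 minutes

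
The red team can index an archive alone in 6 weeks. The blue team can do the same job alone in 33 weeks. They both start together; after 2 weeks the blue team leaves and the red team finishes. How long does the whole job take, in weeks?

62/11 weeks

In the first 2 weeks the combined rate is 13/66, so 13/33 of the job is done, leaving 20/33.
After the blue team leaves the rate is 1/6 per week; the remaining 20/33 takes 40/11 weeks.
Total = 2 + 40/11 = 62/11 weeks.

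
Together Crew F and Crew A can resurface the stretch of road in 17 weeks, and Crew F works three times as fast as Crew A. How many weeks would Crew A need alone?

Let Crew A's rate be r; then Crew F's rate is 3r, so together (3 + 1)r = 4r = 1/17.
Thus r = 1/68 per week.
Crew A alone: 68 weeks; Crew F alone: 68/3 weeks.

68 weeks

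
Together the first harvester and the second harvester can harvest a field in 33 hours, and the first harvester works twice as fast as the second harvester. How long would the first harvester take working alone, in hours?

Let the second harvester's rate be r; then the first harvester's rate is 2r, so together (2 + 1)r = 3r = 1/33.
Thus r = 1/99 per hour.
The second harvester alone: 99 hours; the first harvester alone: 99/2 hours.

99/2 hours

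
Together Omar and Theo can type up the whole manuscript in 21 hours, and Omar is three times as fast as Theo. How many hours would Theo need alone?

Let Theo's rate be r; then Omar's rate is 3r, so together (3 + 1)r = 4r = 1/21.
Thus r = 1/84 per hour.
Theo alone: 84 hours; Omar alone: 28 hours.

84 hours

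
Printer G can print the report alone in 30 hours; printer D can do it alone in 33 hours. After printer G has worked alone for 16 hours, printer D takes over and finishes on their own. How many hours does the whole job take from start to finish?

In 16 hours printer G does 16/30 = 8/15 of the job, leaving 7/15.
Printer D works at 1/33 per hour, so finishing takes 7/15 ÷ 1/33 = 77/5 hours.
Total time = 16 + 77/5 = 157/5 hours.

157/5 hours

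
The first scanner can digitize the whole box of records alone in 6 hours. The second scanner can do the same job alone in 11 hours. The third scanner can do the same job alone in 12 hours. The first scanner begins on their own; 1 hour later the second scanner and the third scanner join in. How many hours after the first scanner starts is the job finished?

In the first 1 hour the first scanner alone does 1/6 of the job, leaving 5/6.
Once everyone is working, combined rate: 1/6 + 1/11 + 1/12 = (22 + 12 + 11)/132 = 45/132 = 15/44 per hour.
Remaining 5/6 at 15/44 per hour takes 22/9 hours.
Total from the start = 1 + 22/9 = 31/9 hours.

31/9 hours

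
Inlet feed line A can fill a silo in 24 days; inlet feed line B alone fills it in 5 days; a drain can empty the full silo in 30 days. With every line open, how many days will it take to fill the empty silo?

24/5 days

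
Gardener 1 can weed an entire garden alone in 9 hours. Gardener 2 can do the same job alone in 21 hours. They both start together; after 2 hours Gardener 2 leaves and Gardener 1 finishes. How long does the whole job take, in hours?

57/7 hours

In the first 2 hours the combined rate is 10/63, so 20/63 of the job is done, leaving 43/63.
After Gardener 2 leaves the rate is 1/9 per hour; the remaining 43/63 takes 43/7 hours.
Total = 2 + 43/7 = 57/7 hours.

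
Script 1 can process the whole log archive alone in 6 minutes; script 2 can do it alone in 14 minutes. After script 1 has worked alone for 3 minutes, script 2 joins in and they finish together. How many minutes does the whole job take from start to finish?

51/10 minutes

In 3 minutes script 1 does 3/6 = 1/2 of the job, leaving 1/2.
Script 1 and script 2 together work at 5/21 per minute, so finishing takes 1/2 ÷ 5/21 = 21/10 minutes.
Total time = 3 + 21/10 = 51/10 minutes.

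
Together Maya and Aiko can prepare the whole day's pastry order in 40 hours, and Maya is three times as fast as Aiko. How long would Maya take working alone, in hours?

Let Aiko's rate be r; then Maya's rate is 3r, so together (3 + 1)r = 4r = 1/40.
Thus r = 1/160 per hour.
Aiko alone: 160 hours; Maya alone: 160/3 hours.

160/3 hours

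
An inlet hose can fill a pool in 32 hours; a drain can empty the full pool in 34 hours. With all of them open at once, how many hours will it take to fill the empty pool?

544 hours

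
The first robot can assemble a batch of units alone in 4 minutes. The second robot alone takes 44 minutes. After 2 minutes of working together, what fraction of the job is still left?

5/11

Combined rate: 1/4 + 1/44 = (11 + 1)/44 = 12/44 = 3/11 per minute.
In 2 minutes they complete 2·3/11 = 6/11 of the job.
So 5/11 remains.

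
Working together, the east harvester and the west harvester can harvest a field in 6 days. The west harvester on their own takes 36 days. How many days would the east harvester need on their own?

36/5 days

Combined rate is 1/6 per day.
Known contribution: 1/36 per day.
So the east harvester's rate is 1/6 − 1/36 = 5/36, meaning 36/5 days alone.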